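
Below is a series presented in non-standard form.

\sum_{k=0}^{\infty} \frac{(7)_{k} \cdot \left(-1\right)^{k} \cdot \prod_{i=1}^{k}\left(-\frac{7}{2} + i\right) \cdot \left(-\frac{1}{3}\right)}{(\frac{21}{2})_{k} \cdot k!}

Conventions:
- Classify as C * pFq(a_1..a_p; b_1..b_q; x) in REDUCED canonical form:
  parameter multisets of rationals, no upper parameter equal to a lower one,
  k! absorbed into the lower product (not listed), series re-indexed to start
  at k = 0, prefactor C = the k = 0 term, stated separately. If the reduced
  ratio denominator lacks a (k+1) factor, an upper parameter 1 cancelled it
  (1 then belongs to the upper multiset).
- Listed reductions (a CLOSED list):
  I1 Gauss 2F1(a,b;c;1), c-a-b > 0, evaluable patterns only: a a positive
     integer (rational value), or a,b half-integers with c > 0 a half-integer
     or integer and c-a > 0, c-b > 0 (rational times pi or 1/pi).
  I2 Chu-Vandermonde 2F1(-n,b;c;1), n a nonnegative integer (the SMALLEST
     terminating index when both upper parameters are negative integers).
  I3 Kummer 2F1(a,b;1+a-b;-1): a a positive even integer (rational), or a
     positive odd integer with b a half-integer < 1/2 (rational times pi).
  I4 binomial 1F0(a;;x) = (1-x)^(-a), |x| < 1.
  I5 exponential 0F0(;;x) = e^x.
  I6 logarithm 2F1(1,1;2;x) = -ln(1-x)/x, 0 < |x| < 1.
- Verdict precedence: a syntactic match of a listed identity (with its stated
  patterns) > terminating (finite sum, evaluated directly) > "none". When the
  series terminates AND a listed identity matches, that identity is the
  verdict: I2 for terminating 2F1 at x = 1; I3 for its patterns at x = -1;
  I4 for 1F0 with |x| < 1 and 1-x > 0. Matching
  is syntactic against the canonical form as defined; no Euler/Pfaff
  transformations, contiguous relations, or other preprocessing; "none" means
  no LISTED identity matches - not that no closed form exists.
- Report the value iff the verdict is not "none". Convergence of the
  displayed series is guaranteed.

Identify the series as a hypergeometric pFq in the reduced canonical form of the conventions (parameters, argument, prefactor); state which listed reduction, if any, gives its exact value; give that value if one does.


With C = -\frac{1}{3}: the canonical form is 2F1(-\frac{5}{2}, 7; \frac{21}{2}; -1). Verdict: this is Kummer's theorem (I3) (x = -1; c = \frac{21}{2} equals 1+a-b for upper {-\frac{5}{2}, 7}: listed pattern). Hence: \left(-\frac{1616615}{4194304}\right) \cdot \pi.

First insight: t_0 = -\frac{1}{3} here, and the running product (C = -1/3) telescopes to a rising factorial.
Consecutive-term ratio: r(k) = -1 * (k-\frac{5}{2}) (k+7) / [(k+\frac{21}{2}) (k+1)] - rational in k, leading ratio -1; with t_0 = -\frac{1}{3}, classification follows.


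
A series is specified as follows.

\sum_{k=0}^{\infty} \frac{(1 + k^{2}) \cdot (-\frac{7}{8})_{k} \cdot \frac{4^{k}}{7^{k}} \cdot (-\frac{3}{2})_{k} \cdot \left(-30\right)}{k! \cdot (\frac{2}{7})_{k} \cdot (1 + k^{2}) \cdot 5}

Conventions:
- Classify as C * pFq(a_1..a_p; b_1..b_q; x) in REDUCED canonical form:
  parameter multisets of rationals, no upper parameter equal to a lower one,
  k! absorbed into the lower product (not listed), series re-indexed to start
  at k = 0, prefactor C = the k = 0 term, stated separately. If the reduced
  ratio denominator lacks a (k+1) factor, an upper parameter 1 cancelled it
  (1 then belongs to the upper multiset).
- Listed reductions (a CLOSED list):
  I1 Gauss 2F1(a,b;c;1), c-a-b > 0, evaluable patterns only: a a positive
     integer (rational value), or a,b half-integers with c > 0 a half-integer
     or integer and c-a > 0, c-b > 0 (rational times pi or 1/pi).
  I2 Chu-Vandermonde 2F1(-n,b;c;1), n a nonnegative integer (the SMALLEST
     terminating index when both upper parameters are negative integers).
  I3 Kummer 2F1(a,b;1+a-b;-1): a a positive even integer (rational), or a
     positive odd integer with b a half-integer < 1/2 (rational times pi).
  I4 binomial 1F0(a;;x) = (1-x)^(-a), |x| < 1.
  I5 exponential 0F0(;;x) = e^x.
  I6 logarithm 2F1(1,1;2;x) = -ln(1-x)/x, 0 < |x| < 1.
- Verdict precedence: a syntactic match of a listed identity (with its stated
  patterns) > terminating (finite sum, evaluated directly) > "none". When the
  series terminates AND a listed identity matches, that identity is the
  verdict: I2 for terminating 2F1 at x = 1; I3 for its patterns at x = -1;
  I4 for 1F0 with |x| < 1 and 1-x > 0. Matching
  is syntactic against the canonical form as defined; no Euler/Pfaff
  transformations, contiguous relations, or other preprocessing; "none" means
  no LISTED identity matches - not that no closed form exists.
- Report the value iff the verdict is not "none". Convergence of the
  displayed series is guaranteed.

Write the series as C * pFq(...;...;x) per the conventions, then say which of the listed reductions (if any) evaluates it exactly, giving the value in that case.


Canonical form: C = -6 times 2F1 with upper {-\frac{3}{2}, -\frac{7}{8}}, lower {\frac{2}{7}}, x = \frac{4}{7}. Verdict: none (x = \frac{4}{7}): each listed identity misses the multisets {-\frac{3}{2}, -\frac{7}{8}} ; {\frac{2}{7}}.

Structural cue: t_0 = -6 here, and the two geometric factors (C = -6, x = 4/7) combine into one argument.
Term ratio: r(k) = \frac{4}{7} * (k-\frac{3}{2}) (k-\frac{7}{8}) / [(k+\frac{2}{7}) (k+1)] - rational in k. x = \frac{4}{7}; t_0 = -6; negate the roots.


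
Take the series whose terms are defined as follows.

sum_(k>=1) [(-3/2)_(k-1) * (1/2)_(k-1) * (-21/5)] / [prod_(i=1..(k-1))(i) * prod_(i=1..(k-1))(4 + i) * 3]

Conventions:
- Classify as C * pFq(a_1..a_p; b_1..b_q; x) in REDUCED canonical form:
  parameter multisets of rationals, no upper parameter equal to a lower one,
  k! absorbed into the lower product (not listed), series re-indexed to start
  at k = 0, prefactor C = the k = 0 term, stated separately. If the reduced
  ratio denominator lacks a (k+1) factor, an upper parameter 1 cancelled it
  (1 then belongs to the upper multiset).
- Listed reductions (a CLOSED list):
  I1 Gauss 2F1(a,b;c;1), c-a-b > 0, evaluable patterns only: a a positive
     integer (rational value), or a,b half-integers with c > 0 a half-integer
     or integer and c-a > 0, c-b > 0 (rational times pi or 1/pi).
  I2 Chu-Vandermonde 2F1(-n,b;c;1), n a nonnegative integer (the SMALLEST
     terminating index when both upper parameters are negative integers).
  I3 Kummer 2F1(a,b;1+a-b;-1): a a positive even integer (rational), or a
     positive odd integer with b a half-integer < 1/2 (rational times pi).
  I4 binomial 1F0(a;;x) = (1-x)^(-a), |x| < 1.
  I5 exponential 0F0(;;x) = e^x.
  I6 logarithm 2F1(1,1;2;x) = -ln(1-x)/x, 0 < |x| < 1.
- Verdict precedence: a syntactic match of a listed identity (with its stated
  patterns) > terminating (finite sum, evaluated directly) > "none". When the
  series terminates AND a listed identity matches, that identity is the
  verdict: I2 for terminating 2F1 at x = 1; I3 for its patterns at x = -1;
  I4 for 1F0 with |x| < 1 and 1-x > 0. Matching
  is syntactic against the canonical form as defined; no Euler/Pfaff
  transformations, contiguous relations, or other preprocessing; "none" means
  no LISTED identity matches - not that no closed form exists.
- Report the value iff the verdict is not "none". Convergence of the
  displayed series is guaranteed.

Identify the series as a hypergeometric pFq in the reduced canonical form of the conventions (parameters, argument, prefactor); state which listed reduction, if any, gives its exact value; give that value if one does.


Classification (C = -7/5): 2F1 with upper {-3/2, 1/2}, lower {5}, argument x = 1. Verdict at x = 1: Gauss's theorem I1 (half-integer case) matches (x = 1; upper {-3/2, 1/2} half-integers, c = 5 in the evaluable pattern). Its exact value is (-65536/17325) / pi.

The tell: t_0 being -7/5, the lower running product (C = -7/5) is a rising factorial.
Consecutive-term ratio: r(k) = 1 * (k-3/2) (k+1/2) / [(k+5) (k+1)] - rational; roots negated = parameters, x = 1, C = -7/5.


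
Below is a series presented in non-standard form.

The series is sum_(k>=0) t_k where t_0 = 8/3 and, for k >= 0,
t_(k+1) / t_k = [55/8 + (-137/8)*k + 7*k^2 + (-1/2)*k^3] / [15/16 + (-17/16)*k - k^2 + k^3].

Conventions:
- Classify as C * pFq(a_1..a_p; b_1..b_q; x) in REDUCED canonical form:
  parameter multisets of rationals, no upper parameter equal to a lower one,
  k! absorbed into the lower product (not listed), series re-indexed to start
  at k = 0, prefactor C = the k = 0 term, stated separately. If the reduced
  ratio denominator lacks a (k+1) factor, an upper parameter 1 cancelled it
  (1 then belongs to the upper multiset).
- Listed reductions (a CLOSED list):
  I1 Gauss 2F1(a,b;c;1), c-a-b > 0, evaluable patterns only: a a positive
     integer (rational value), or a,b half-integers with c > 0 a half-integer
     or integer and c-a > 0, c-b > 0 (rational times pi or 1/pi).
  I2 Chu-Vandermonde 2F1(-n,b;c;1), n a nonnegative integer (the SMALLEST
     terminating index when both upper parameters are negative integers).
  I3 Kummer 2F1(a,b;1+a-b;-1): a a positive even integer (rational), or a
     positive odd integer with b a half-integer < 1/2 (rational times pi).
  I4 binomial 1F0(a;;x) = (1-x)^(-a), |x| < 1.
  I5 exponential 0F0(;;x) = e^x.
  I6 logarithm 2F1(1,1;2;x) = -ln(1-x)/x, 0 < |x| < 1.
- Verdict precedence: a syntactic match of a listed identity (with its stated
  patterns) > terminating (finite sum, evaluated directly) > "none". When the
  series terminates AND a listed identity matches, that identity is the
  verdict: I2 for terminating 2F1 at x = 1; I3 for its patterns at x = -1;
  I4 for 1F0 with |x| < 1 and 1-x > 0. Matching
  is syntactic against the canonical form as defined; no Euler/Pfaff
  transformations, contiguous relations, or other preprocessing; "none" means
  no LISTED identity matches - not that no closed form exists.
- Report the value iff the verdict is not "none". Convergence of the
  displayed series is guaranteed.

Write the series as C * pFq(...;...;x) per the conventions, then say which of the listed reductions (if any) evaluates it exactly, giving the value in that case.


x = -1/2 here; the reduced form reads 3F2, upper {-11, -5/2, -1/2}, lower {-5/4, -3/4}, C = 8/3. Verdict: terminating - no listed pattern fits, but -11 in the upper list cuts the series at k = 11; direct evaluation. Sum: -1378157121305192/3035756509695.

Key observation: t_0 = 8/3 here, and roots of the ratio polynomials (C = 8/3) are the negated parameters.
Step ratio: r(k) = (-1/2) * (k-11) (k-5/2) (k-1/2) / [(k-5/4) (k-3/4) (k+1)] - rational in k, leading ratio (-1/2); with t_0 = 8/3, classification follows.


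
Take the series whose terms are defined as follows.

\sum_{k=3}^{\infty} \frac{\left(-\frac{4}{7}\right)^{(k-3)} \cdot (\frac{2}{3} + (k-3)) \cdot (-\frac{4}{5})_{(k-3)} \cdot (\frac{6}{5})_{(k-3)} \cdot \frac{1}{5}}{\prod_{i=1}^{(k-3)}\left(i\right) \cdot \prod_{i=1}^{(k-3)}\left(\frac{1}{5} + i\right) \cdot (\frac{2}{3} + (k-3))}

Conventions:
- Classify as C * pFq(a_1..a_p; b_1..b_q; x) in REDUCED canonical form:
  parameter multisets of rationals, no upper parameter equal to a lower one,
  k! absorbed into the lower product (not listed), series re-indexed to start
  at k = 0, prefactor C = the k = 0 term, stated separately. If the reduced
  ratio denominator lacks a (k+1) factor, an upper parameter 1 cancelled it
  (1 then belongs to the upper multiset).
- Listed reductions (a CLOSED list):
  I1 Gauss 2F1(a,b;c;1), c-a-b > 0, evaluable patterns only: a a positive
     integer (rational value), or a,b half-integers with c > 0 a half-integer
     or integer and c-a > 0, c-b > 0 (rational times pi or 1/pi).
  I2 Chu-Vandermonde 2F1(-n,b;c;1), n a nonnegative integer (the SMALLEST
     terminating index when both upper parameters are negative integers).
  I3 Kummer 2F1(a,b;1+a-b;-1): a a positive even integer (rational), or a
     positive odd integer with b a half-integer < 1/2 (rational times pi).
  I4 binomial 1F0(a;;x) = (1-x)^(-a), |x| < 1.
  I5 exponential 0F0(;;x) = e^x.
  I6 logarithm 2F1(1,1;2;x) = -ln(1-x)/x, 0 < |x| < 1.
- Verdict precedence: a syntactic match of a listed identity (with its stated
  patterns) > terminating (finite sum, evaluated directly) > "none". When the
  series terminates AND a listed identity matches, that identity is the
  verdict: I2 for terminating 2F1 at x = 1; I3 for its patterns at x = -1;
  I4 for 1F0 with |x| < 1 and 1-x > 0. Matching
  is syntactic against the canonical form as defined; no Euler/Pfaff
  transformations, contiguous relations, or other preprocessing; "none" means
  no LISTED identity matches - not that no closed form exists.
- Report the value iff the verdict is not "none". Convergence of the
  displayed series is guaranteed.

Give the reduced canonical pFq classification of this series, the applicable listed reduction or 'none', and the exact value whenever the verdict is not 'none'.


Structural cue: x = -\frac{4}{7} and the factor k + 2/3 cancels (top and bottom), leaving C = 1/5.
Consecutive-term ratio: r(k) = -\frac{4}{7} * (k-\frac{4}{5}) / [(k+1)] ; factor over Q: parameters, x = -\frac{4}{7}, and C = \frac{1}{5}.

At argument -\frac{4}{7}: a 1F0 with upper {-\frac{4}{5}}, lower {-}, scaled by C = \frac{1}{5}. Verdict: this is binomial (I4) (the 1F0 binomial series: exponent 4/5, x = -\frac{4}{7}). Sum: \frac{1}{5} \cdot \left(\frac{11}{7}\right)^{\frac{4}{5}}.


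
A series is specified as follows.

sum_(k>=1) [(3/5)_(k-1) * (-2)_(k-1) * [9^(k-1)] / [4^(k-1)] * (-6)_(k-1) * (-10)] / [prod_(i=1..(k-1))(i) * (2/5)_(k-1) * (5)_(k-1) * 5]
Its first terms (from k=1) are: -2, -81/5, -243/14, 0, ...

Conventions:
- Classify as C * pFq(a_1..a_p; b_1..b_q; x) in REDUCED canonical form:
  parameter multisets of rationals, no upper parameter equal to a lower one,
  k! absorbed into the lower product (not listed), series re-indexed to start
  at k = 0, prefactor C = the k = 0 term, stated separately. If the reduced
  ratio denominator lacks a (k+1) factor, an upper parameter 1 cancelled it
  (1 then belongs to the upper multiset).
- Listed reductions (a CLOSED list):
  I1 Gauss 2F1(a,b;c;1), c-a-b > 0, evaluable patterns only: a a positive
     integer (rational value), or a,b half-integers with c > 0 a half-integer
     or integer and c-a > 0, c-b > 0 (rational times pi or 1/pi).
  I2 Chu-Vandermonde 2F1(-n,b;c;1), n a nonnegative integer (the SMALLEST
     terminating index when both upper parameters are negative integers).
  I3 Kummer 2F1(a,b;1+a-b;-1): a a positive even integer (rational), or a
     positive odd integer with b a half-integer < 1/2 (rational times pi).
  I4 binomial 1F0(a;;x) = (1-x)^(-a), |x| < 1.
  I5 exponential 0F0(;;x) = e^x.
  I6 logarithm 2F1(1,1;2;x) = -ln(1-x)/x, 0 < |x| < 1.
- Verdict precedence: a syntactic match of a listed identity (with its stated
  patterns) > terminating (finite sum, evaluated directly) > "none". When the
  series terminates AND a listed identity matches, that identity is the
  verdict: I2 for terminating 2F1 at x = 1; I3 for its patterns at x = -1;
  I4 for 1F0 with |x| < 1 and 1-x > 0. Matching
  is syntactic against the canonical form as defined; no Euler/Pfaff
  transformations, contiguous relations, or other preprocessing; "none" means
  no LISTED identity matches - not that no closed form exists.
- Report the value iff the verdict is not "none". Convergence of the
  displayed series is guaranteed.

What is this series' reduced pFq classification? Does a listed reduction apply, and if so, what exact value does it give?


With C = -2: the canonical form is 3F2(-6, -2, 3/5; 2/5, 5; 9/4). Verdict: terminating - no listed pattern fits, but -2 in the upper list cuts the series at k = 2; direct evaluation. Exact value: -2489/70.

The tell: from the first term -2: the product of the first k integers (C = -2) is k!.
Ratio: r(k) = (9/4) * (k-6) (k-2) (k+3/5) / [(k+2/5) (k+5) (k+1)] - poly over poly, x = (9/4) from leading terms; C = -2 at k = 0.


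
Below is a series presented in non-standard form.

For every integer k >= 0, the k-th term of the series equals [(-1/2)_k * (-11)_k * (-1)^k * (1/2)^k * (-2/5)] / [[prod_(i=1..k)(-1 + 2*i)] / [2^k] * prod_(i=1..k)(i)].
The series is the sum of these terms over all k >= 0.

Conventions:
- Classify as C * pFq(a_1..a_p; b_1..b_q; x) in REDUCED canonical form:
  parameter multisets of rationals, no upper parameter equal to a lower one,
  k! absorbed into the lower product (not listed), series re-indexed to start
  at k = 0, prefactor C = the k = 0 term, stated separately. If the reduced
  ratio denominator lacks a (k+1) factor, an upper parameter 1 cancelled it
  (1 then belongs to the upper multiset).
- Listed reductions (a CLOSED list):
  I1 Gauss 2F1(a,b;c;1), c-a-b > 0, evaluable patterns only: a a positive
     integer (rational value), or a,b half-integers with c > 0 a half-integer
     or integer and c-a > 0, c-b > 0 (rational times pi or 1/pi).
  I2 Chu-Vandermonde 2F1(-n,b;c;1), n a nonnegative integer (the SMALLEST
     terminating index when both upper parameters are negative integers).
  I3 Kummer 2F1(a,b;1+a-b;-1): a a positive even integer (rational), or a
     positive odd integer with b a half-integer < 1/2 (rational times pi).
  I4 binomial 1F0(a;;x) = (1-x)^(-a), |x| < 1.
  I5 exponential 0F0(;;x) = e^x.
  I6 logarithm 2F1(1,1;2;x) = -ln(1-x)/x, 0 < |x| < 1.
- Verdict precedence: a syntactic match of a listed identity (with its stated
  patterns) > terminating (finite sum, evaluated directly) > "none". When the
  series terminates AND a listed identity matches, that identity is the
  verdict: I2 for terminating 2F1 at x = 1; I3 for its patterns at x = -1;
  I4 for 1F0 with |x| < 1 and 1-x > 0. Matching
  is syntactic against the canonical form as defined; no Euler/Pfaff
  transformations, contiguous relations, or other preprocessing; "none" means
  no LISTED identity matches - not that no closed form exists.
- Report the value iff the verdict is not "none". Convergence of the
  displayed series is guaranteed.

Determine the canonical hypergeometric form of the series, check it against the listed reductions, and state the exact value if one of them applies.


The series (x = -1/2) is 2F1: upper {-11, -1/2}, lower {1/2}, prefactor -2/5. Verdict: terminating - upper parameter -11 makes this a finite sum (last index 11), evaluated exactly. Sum: 481489919/64496640.

Key observation: t_0 being -2/5, the lower odd product (C = -2/5, x = -1/2) is 2^k (1/2)_k.
Term ratio: r(k) = (-1/2) * (k-11) (k-1/2) / [(k+1/2) (k+1)] - rational in k. x = (-1/2); t_0 = -2/5; negate the roots.


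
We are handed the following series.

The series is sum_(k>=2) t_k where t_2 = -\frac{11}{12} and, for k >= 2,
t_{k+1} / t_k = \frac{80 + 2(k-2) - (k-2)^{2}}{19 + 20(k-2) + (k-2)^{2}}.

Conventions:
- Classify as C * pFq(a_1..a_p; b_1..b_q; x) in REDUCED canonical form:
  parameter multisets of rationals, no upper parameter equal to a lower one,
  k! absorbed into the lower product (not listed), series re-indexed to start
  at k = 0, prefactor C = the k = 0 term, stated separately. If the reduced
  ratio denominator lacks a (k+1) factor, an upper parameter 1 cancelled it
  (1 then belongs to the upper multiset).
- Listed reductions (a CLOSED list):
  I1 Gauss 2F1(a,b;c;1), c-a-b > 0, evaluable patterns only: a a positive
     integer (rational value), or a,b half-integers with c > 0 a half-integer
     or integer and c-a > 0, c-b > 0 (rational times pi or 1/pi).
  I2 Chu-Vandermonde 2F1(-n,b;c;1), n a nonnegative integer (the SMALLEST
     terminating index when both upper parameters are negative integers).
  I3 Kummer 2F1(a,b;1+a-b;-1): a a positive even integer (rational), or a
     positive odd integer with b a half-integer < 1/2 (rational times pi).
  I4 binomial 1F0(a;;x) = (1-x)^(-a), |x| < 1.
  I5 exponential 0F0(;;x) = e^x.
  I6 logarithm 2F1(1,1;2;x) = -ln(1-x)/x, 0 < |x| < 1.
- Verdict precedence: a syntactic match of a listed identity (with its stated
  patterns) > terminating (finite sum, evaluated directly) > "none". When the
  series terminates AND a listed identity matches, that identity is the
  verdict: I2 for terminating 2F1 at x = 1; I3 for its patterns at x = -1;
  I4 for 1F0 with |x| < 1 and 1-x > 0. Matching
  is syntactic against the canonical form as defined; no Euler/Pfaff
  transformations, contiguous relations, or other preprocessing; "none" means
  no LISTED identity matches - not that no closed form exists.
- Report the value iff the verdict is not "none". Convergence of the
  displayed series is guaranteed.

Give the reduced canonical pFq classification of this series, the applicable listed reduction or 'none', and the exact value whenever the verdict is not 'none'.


This is -\frac{11}{12} * 2F1(-10, 8; 19; -1) in reduced canonical form. Verdict: Kummer (I3) fires (x = -1; c = 19 equals 1+a-b for upper {-10, 8}: listed pattern). Exact value: -\frac{561}{14}.

Key observation: from the first term -\frac{11}{12}: factor the ratio over Q (prefactor -11/12): negated roots = parameters.
Step ratio: r(k) = -1 * (k-10) (k+8) / [(k+19) (k+1)] - rational; roots negated = parameters, x = -1, C = -\frac{11}{12}.


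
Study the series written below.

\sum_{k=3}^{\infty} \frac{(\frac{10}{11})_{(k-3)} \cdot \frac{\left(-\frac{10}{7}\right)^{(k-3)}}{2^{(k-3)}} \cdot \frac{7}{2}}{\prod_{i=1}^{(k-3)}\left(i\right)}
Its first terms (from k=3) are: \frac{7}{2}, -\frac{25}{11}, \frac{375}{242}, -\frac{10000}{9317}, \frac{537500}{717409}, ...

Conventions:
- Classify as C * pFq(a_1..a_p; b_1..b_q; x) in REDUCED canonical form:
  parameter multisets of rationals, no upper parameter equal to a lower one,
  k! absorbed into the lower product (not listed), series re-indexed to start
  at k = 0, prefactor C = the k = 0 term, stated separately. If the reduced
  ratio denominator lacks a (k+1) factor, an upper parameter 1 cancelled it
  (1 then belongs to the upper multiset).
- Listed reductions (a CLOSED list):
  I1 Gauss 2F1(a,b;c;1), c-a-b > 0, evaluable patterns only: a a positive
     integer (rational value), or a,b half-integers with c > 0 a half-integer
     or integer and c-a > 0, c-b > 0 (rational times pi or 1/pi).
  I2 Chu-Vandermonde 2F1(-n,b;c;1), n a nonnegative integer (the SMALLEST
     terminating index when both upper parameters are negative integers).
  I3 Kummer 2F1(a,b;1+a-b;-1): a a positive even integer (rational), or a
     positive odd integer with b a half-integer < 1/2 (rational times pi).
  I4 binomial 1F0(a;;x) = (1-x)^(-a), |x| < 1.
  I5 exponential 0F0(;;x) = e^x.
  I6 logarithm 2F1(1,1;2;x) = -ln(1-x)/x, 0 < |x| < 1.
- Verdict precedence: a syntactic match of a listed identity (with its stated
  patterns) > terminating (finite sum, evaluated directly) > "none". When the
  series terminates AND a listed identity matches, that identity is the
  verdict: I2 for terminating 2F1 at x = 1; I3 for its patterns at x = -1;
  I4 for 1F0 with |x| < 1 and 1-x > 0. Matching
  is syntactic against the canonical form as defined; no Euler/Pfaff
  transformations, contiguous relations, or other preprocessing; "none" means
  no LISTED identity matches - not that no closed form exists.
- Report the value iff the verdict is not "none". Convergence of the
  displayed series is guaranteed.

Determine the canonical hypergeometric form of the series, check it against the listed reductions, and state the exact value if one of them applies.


x = -\frac{5}{7} here; the reduced form reads 1F0, upper {\frac{10}{11}}, lower {-}, C = \frac{7}{2}. Verdict (x = -\frac{5}{7}): the I4 binomial reduction applies (the 1F0 binomial series: exponent -10/11, x = -\frac{5}{7}). Exact value: \frac{7}{2} \cdot \left(\frac{12}{7}\right)^{-\frac{10}{11}}.

Key observation: t_0 = \frac{7}{2} here, and the two k-th powers (C = 7/2, x = -5/7) combine into one argument.
Adjacent-term ratio: r(k) = -\frac{5}{7} * (k+\frac{10}{11}) / [(k+1)] - poly over poly, x = -\frac{5}{7} from leading terms; C = \frac{7}{2} at k = 0.


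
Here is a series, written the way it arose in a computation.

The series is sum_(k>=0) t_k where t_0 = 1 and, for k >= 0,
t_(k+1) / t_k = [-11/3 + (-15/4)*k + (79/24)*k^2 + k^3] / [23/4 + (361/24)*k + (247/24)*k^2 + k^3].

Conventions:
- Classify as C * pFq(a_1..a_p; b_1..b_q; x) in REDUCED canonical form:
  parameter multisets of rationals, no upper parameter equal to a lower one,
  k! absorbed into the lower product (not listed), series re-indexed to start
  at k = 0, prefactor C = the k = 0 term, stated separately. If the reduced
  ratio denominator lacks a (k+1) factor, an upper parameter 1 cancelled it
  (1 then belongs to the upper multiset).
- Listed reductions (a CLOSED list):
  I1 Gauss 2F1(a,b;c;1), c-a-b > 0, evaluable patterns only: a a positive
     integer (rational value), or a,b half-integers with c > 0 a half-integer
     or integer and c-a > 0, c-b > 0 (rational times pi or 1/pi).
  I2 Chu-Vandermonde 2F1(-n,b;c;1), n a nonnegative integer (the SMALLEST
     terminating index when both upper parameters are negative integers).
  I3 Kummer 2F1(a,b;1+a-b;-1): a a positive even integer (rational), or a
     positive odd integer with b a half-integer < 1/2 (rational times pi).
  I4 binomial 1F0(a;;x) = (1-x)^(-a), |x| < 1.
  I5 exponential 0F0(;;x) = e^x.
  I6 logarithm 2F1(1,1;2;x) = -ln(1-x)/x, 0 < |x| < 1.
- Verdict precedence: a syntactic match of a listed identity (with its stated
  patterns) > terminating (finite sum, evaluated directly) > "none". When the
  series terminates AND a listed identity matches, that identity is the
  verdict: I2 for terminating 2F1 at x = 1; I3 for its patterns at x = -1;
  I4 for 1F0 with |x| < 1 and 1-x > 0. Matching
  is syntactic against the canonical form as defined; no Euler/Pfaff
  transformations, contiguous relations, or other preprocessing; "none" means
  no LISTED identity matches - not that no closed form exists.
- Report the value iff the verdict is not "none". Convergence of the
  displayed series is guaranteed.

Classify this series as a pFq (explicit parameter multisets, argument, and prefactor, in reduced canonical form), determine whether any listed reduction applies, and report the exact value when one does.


Classification (C = 1): 2F1 with upper {-11/8, 4}, lower {69/8}, argument x = 1. Verdict: Gauss's theorem (I1) applies (x = 1: the Gamma ratio telescopes since c-a-b = 6 > 0 and a = 4 in Z>0). Hence: 598105/1376256.

Structural cue: from the first term 1: roots of the ratio polynomials (C = 1) are the negated parameters.
Term ratio: r(k) = 1 * (k-11/8) (k+4) / [(k+69/8) (k+1)] - poly over poly, x = 1 from leading terms; C = 1 at k = 0.


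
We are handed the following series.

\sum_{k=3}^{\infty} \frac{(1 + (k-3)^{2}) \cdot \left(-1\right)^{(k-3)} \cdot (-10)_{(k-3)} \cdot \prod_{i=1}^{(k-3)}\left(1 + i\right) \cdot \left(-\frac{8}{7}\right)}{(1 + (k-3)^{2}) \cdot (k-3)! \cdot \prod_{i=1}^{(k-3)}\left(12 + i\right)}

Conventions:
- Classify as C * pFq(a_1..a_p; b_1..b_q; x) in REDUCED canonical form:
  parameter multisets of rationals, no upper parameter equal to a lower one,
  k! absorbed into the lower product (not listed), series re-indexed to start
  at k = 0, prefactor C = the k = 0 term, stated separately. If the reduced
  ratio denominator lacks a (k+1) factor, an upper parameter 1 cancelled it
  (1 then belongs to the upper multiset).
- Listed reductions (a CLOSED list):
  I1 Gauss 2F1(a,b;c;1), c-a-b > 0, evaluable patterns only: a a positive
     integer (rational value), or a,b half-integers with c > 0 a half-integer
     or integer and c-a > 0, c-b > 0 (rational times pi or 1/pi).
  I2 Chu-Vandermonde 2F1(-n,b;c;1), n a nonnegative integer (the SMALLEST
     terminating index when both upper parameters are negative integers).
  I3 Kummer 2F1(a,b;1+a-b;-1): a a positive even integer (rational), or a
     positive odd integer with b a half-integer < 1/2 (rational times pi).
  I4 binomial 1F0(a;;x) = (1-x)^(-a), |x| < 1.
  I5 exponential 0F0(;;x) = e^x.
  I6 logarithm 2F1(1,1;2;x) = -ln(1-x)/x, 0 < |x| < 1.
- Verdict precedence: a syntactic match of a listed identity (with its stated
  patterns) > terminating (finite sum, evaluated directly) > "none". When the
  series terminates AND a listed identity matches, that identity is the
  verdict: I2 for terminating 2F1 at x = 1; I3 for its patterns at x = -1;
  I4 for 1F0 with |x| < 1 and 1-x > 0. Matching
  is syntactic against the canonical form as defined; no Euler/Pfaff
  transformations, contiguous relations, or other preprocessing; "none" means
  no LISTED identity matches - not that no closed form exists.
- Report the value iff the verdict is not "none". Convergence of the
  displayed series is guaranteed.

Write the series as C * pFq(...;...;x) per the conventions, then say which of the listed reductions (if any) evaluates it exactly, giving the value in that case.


The tell: x = -1 and the running product (C = -8/7) telescopes to a rising factorial.
Term ratio: r(k) = -1 * (k-10) (k+2) / [(k+13) (k+1)] - rational in k, leading ratio -1; with t_0 = -\frac{8}{7}, classification follows.

Reduced: x = -1, 2F1, upper = {-10, 2}, lower = {13}, C = -\frac{8}{7}. Verdict: the Kummer evaluation I3 matches (x = -1; c = 13 equals 1+a-b for upper {-10, 2}: listed pattern). Sum: -\frac{48}{7}.


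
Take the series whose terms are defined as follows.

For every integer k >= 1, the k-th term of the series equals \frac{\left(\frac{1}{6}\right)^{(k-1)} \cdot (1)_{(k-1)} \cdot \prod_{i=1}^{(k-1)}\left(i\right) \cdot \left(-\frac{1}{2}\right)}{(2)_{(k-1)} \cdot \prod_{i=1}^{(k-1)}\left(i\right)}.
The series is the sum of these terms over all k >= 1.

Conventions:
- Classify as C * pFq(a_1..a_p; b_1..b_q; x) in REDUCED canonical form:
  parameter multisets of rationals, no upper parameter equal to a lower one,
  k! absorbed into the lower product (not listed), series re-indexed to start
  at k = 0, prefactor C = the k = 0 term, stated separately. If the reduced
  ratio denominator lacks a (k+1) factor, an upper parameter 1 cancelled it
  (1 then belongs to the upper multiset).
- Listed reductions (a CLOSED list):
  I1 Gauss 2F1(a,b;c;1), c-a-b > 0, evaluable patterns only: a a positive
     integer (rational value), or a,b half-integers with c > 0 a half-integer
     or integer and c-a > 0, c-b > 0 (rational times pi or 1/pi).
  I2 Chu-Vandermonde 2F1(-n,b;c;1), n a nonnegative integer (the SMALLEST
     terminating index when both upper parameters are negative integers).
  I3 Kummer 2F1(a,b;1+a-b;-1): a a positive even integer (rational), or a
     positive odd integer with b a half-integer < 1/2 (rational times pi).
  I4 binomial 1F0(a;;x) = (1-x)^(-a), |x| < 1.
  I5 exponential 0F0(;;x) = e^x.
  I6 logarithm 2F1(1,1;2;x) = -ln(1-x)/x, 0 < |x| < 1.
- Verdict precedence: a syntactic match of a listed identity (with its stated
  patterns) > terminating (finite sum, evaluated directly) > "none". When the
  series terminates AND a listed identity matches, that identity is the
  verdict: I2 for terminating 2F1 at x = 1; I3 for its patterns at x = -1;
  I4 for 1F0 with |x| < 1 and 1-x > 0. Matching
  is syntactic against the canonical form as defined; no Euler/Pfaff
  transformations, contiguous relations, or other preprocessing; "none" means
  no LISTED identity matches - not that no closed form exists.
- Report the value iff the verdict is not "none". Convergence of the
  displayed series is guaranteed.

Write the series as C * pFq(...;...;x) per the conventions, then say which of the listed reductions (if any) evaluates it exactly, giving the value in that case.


Prefactor -\frac{1}{2}, argument \frac{1}{6}: 2F1 with upper {1, 1} over lower {2}. Verdict at x = \frac{1}{6}: the logarithmic series (I6) matches (the logarithm: parameters (1,1;2), x = \frac{1}{6}). Value: 3 \cdot \ln\left(\frac{5}{6}\right).

The tell: from the first term -\frac{1}{2}: the product of the first k integers (prefactor -1/2) is k!.
Term ratio: r(k) = \frac{1}{6} * (k+1) (k+1) / [(k+2) (k+1)] - rational in k. x = \frac{1}{6}; t_0 = -\frac{1}{2}; negate the roots.


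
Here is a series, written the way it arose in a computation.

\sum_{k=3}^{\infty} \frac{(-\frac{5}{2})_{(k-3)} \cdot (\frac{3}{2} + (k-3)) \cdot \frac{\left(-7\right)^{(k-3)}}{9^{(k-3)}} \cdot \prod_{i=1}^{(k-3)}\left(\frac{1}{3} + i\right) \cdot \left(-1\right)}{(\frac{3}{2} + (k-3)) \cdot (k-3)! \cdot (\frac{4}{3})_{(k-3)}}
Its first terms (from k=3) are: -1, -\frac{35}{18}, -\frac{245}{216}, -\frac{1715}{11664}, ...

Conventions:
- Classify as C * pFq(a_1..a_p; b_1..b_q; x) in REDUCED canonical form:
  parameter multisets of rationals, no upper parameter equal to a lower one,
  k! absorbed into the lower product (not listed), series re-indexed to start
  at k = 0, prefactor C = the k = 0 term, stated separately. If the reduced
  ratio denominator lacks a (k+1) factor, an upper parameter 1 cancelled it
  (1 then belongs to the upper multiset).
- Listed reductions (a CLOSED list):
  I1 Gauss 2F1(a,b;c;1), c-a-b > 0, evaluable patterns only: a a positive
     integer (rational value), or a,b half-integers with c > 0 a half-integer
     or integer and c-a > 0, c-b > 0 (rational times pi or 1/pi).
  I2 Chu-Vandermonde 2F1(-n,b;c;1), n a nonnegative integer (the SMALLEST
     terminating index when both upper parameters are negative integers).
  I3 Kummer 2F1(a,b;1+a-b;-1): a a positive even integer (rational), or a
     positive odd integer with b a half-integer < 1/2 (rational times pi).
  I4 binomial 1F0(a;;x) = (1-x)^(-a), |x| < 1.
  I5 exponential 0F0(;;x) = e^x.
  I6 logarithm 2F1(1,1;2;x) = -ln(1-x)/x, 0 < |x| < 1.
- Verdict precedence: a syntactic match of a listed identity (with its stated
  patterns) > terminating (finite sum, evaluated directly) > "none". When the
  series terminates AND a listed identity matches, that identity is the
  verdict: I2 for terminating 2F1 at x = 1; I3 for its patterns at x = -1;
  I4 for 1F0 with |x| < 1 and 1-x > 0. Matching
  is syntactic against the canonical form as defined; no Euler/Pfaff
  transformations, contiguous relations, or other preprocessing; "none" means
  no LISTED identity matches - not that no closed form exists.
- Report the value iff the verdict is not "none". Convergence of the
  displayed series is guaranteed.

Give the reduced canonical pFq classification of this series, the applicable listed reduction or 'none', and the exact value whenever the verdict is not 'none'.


Reduced: x = -\frac{7}{9}, 1F0, upper = {-\frac{5}{2}}, lower = {-}, C = -1. Verdict at x = -\frac{7}{9}: binomial (I4) matches (the 1F0 binomial series: exponent 5/2, x = -\frac{7}{9}). Value: \left(-1\right) \cdot \left(\frac{16}{9}\right)^{\frac{5}{2}}.

Key observation: from the first term -1: the parameter 4/3 appears in both the upper and lower lists and cancels (alongside the other common factor).
Consecutive-term ratio: r(k) = -\frac{7}{9} * (k-\frac{5}{2}) / [(k+1)] - poly over poly, x = -\frac{7}{9} from leading terms; C = -1 at k = 0.


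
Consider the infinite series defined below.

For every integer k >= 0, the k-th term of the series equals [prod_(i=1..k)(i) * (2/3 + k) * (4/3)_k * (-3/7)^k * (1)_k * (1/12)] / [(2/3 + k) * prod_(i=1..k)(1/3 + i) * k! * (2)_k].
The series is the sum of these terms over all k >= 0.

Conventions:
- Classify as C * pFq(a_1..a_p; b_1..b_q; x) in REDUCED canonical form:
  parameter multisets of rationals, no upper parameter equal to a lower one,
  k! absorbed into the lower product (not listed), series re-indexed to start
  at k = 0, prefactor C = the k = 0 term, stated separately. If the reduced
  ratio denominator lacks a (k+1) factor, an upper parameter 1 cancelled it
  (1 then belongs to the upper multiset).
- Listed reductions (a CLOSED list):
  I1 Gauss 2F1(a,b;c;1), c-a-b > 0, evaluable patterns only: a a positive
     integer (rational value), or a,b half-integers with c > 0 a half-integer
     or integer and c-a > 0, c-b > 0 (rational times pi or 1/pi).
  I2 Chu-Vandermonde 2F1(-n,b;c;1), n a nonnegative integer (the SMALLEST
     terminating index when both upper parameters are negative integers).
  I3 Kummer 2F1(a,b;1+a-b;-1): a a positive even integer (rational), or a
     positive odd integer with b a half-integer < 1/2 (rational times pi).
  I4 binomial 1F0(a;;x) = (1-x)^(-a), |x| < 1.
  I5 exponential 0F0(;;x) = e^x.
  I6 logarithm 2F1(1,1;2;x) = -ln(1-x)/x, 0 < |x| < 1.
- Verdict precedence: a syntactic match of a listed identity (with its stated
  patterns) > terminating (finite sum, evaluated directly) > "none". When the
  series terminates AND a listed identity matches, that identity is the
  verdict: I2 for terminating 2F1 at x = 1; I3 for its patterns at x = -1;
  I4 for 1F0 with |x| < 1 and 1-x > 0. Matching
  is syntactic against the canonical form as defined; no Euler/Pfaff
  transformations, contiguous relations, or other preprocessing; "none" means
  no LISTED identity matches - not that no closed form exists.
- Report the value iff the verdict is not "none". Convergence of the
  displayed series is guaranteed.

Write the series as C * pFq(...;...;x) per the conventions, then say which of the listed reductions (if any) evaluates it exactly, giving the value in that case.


Classification (C = 1/12): 2F1 with upper {1, 1}, lower {2}, argument x = -3/7. Verdict: the I6 logarithm reduction applies (the logarithm: parameters (1,1;2), x = -3/7). Its exact value is (7/36) * ln(10/7).

First insight: t_0 being 1/12, the running product (C = 1/12) telescopes to a rising factorial.
Adjacent-term ratio: r(k) = (-3/7) * (k+1) (k+1) / [(k+2) (k+1)] - poly over poly, x = (-3/7) from leading terms; C = 1/12 at k = 0.


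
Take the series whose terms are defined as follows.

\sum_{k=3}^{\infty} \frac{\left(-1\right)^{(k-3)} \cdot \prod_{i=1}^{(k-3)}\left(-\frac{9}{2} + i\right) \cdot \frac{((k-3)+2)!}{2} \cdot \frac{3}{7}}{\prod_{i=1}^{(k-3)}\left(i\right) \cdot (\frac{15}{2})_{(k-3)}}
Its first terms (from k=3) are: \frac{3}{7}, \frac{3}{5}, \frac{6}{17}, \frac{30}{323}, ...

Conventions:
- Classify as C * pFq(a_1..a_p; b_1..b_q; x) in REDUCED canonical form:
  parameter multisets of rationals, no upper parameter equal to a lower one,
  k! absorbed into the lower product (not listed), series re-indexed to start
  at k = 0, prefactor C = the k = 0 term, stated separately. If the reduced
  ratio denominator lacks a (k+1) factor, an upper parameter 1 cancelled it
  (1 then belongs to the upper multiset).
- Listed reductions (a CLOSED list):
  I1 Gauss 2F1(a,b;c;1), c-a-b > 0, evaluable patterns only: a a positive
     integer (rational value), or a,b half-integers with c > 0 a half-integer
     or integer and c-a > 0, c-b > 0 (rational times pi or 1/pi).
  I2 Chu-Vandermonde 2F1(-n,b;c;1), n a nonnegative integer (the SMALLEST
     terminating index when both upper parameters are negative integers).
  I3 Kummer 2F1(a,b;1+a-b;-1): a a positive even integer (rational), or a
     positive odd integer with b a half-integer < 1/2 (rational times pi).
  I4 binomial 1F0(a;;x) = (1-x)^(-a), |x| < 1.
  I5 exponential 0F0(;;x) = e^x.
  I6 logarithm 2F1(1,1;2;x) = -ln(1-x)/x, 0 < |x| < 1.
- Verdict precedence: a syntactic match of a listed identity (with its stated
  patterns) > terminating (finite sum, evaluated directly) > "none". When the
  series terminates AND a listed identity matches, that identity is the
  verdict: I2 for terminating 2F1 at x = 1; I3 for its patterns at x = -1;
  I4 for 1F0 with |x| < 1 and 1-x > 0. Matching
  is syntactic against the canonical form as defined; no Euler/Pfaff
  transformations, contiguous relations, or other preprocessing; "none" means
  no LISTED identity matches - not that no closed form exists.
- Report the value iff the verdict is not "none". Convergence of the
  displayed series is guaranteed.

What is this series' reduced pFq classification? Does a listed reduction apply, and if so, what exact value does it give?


Reduced: x = -1, 2F1, upper = {-\frac{7}{2}, 3}, lower = {\frac{15}{2}}, C = \frac{3}{7}. Verdict at x = -1: Kummer (I3) matches (x = -1; c = \frac{15}{2} equals 1+a-b for upper {-\frac{7}{2}, 3}: listed pattern). Exact value: \frac{3861}{8192} \cdot \pi.

Key observation: x = -1 and the running product (prefactor 3/7) telescopes to a rising factorial.
Step ratio: r(k) = -1 * (k-\frac{7}{2}) (k+3) / [(k+\frac{15}{2}) (k+1)] ; factor over Q: parameters, x = -1, and C = \frac{3}{7}.


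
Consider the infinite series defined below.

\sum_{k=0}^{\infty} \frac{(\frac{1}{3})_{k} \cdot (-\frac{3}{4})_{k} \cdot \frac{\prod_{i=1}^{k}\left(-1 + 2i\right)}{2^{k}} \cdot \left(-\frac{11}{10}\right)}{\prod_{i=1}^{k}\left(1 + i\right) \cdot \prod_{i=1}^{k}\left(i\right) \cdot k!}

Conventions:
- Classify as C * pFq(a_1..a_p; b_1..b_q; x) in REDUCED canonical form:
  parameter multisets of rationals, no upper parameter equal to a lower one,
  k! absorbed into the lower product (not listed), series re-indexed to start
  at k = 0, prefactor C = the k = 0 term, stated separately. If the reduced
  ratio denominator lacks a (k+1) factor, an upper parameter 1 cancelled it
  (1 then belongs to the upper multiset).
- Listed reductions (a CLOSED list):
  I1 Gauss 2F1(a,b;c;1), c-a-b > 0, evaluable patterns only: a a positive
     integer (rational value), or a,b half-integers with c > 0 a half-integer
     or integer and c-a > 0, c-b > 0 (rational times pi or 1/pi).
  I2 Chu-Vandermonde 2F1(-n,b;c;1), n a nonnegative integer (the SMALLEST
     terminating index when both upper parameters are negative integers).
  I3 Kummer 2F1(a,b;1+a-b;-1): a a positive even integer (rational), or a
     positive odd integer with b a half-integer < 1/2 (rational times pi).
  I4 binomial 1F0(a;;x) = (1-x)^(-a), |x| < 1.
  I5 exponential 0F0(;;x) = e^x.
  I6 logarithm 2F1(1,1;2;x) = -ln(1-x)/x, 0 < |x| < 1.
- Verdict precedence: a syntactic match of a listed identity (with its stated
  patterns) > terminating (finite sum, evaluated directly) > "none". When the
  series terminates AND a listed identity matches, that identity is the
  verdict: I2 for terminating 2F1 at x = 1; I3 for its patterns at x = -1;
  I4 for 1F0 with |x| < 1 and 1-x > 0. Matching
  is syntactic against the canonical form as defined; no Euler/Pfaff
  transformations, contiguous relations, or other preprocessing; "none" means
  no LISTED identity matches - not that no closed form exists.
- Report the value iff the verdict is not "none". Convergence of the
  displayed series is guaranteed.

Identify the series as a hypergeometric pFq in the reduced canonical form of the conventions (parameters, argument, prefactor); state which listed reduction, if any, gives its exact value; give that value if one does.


x = 1 here; the reduced form reads 3F2, upper {-\frac{3}{4}, \frac{1}{3}, \frac{1}{2}}, lower {1, 2}, C = -\frac{11}{10}. Verdict: none. Every listed pattern misses the 3F2 form at 1, upper {-\frac{3}{4}, \frac{1}{3}, \frac{1}{2}}.

Structural cue: x = 1 and the lower running product (C = -11/10, x = 1) is a rising factorial.
Consecutive-term ratio: r(k) = 1 * (k-\frac{3}{4}) (k+\frac{1}{3}) (k+\frac{1}{2}) / [(k+1) (k+2) (k+1)] - poly over poly, x = 1 from leading terms; C = -\frac{11}{10} at k = 0.
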